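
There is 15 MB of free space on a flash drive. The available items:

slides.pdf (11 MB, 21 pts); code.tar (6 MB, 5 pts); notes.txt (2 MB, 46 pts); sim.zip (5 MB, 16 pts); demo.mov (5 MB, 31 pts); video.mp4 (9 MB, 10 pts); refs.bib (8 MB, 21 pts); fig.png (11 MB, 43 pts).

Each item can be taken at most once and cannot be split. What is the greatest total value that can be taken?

98 pts

This is a 0/1 knapsack; check combinations near the capacity.
- notes.txt+demo.mov+refs.bib: size 2+5+8=15, value 46+31+21=98
- notes.txt+sim.zip+demo.mov: size 2+5+5=12, value 46+16+31=93
- notes.txt+fig.png: size 2+11=13, value 46+43=89
- notes.txt+sim.zip+refs.bib: size 2+5+8=15, value 46+16+21=83
Best: 98 pts.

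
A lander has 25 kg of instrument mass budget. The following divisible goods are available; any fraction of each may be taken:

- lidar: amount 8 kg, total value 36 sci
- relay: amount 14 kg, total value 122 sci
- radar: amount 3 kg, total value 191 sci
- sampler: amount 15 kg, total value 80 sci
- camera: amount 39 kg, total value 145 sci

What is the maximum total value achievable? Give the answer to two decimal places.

Take in order of value per unit:
- radar (191/3 per unit): all 3 → value 191, running total 191.00
- relay (122/14 per unit): all 14 → value 122, running total 313.00
- sampler (80/15 per unit): 8 of 15 → value 8×80/15 = 42.6667, running total 355.67
Total 355.67.

355.67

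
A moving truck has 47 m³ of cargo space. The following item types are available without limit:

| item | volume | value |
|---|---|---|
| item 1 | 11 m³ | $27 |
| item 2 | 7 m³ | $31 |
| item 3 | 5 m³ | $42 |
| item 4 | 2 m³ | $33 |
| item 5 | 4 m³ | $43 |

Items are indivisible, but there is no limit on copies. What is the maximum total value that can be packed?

Best value-per-unit is item 4 at 33/2, and filling with it alone uses volume 23×2=46. No mix of the others beats 23×33 = 759.

$759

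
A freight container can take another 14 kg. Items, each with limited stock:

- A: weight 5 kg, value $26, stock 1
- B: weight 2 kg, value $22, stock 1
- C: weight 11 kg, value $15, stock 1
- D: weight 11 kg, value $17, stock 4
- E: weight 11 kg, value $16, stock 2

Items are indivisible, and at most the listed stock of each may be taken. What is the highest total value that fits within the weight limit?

$48

Best selections within weight 14 and stock limits:
- 1×A + 1×B: weight 7, value 48
- 1×B + 1×D: weight 13, value 39
Best: $48.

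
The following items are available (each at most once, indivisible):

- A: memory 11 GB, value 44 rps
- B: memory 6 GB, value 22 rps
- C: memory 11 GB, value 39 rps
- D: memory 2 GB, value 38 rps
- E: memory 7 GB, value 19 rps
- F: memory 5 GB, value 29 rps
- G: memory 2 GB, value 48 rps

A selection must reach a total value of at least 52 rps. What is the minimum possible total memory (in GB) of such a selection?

Subsets with value ≥ 52, sorted by total memory:
- D+G: memory 4, value 86
- F+G: memory 7, value 77
- D+F: memory 7, value 67
- B+G: memory 8, value 70
Minimum memory: 4 GB.

4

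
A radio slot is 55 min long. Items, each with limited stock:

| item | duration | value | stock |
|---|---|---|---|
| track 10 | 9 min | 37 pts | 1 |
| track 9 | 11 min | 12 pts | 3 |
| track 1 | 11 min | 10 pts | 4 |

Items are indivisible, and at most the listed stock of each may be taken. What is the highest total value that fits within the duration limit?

Top feasible selections:
- 1×track 10 + 3×track 9 + 1×track 1: duration 53, value 83
- 1×track 10 + 2×track 9 + 2×track 1: duration 53, value 81
Best: 83 pts.

83 pts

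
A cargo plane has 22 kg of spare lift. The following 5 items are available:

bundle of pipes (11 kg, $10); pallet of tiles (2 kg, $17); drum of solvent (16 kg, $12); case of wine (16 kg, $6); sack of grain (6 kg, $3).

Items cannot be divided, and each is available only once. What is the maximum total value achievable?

$30

Check high-value combinations within 22 kg:
- bundle of pipes+pallet of tiles+sack of grain: weight 11+2+6=19, value 10+17+3=30
- pallet of tiles+drum of solvent: weight 2+16=18, value 17+12=29
- bundle of pipes+pallet of tiles: weight 11+2=13, value 10+17=27
Best: $30.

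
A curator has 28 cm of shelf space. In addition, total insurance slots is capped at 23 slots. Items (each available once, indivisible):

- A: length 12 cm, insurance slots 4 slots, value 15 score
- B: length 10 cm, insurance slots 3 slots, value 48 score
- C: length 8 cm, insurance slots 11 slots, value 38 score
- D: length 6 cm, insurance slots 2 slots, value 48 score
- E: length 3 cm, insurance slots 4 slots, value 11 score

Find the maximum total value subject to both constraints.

Feasible sets respecting both limits:
- B+C+D+E: length 27, insurance slots 20, value 145
- B+C+D: length 24, insurance slots 16, value 134
- A+B+D: length 28, insurance slots 9, value 111
Best: 145 score.

145 score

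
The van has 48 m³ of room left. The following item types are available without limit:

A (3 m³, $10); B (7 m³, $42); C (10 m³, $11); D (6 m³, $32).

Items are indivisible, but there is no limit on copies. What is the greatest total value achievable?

$284

Best value-per-unit is B at 42/7; filling with it alone gives 6×42 = 252.
Optimal mix: 6×B + 1×D → volume 48, value 284.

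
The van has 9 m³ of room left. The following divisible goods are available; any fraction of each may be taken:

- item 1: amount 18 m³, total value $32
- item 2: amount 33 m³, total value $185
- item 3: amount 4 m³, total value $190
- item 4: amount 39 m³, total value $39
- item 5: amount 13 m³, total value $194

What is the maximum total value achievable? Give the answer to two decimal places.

Take in order of value per unit:
- item 3 (190/4 per unit): all 4 → value 190, running total 190.00
- item 5 (194/13 per unit): 5 of 13 → value 5×194/13 = 74.6154, running total 264.62
Total 264.62.

264.62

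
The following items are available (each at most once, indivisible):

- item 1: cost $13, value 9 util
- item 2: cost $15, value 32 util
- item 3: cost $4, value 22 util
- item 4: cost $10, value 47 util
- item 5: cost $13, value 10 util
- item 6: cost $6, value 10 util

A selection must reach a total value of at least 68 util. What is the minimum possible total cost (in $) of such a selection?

Subsets with value ≥ 68, sorted by total cost:
- item 3+item 4: cost 14, value 69
- item 3+item 4+item 6: cost 20, value 79
- item 2+item 4: cost 25, value 79
- item 3+item 4+item 5: cost 27, value 79
Minimum cost: 14 $.

14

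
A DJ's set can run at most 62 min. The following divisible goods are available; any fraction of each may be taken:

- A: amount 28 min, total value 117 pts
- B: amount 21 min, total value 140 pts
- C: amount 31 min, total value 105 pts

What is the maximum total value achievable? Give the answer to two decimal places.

Take in order of value per unit:
- B (140/21 per unit): all 21 → value 140, running total 140.00
- A (117/28 per unit): all 28 → value 117, running total 257.00
- C (105/31 per unit): 13 of 31 → value 13×105/31 = 44.0323, running total 301.03
Total 301.03.

301.03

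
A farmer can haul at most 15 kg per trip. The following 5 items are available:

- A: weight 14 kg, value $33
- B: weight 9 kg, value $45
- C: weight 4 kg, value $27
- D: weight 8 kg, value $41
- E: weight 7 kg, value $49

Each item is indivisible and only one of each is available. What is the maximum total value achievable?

$90

Check high-value combinations within 15 kg:
- D+E: weight 8+7=15, value 41+49=90
- C+E: weight 4+7=11, value 27+49=76
- B+C: weight 9+4=13, value 45+27=72
- C+D: weight 4+8=12, value 27+41=68
- E: weight 7, value 49
Best: $90.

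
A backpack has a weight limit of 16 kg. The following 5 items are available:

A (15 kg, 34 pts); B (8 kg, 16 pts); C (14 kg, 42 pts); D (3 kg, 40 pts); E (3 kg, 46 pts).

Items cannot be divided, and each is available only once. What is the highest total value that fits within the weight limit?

This is a 0/1 knapsack; check combinations near the capacity.
- B+D+E: weight 8+3+3=14, value 16+40+46=102
- D+E: weight 3+3=6, value 40+46=86
- B+E: weight 8+3=11, value 16+46=62
- B+D: weight 8+3=11, value 16+40=56
Best: 102 pts.

102 pts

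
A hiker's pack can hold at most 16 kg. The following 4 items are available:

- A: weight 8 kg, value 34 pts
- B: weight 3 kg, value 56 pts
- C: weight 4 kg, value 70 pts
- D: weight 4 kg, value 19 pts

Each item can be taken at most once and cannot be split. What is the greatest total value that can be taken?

160 pts

Check high-value combinations within 16 kg:
- A+B+C: weight 8+3+4=15, value 34+56+70=160
- B+C+D: weight 3+4+4=11, value 56+70+19=145
- B+C: weight 3+4=7, value 56+70=126
- A+C+D: weight 8+4+4=16, value 34+70+19=123
Best: 160 pts.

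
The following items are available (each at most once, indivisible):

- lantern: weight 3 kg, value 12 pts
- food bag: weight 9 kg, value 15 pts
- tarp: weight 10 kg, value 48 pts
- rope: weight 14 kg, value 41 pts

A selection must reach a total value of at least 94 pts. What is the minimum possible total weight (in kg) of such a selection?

Subsets with value ≥ 94, sorted by total weight:
- lantern+tarp+rope: weight 27, value 101
- food bag+tarp+rope: weight 33, value 104
- lantern+food bag+tarp+rope: weight 36, value 116
Minimum weight: 27 kg.

27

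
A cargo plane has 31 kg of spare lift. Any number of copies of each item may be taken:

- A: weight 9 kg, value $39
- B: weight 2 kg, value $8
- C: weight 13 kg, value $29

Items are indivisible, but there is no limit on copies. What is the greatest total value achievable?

Best value-per-unit is A at 39/9; filling with it alone gives 3×39 = 117.
Optimal mix: 3×A + 2×B → weight 31, value 133.

$133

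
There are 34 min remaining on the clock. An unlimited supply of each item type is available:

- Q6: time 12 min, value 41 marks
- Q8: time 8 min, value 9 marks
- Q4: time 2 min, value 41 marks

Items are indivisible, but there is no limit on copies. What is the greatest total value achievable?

Best value-per-unit is Q4 at 41/2, and filling with it alone uses time 17×2=34. No mix of the others beats 17×41 = 697.

697 marks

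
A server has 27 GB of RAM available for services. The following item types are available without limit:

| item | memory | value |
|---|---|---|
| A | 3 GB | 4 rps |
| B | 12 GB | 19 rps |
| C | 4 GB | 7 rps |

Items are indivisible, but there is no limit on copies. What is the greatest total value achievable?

Best value-per-unit is C at 7/4; filling with it alone gives 6×7 = 42.
Optimal mix: 1×A + 6×C → memory 27, value 46.

46 rps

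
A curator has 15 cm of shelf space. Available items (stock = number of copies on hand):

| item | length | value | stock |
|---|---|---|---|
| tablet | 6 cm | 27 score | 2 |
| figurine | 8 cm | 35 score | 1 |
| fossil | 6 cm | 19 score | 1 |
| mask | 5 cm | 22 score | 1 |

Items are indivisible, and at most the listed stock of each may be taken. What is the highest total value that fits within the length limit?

62 score

Best selections within length 15 and stock limits:
- 1×tablet + 1×figurine: length 14, value 62
- 1×figurine + 1×mask: length 13, value 57
- 2×tablet: length 12, value 54
Best: 62 score.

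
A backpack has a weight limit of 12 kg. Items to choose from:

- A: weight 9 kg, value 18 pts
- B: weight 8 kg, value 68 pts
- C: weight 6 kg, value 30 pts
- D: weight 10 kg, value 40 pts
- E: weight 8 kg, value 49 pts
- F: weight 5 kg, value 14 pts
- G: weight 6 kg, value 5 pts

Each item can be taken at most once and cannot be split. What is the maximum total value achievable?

68 pts

Check high-value combinations within 12 kg:
- B: weight 8, value 68
- E: weight 8, value 49
- C+F: weight 6+5=11, value 30+14=44
Best: 68 pts.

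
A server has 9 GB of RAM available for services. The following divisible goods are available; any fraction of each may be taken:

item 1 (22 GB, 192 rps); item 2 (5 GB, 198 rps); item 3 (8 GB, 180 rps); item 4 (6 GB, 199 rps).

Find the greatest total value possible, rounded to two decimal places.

330.67

Take in order of value per unit:
- item 2 (198/5 per unit): all 5 → value 198, running total 198.00
- item 4 (199/6 per unit): 4 of 6 → value 4×199/6 = 132.6667, running total 330.67
Total 330.67.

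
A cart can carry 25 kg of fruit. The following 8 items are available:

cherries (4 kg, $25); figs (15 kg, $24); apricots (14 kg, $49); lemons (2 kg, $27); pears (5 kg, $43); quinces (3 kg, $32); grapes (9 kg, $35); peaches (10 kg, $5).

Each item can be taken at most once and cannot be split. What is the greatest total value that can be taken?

Check high-value combinations within 25 kg:
- cherries+lemons+pears+quinces+grapes: weight 4+2+5+3+9=23, value 25+27+43+32+35=162
- apricots+lemons+pears+quinces: weight 14+2+5+3=24, value 49+27+43+32=151
- cherries+apricots+lemons+pears: weight 4+14+2+5=25, value 25+49+27+43=144
- lemons+pears+quinces+grapes: weight 2+5+3+9=19, value 27+43+32+35=137
Best: $162.

$162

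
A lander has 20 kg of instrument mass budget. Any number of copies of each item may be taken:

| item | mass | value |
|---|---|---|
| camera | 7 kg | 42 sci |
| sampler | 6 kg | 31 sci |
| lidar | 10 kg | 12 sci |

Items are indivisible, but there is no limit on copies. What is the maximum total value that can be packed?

115 sci

Best value-per-unit is camera at 42/7; filling with it alone gives 2×42 = 84.
Optimal mix: 2×camera + 1×sampler → mass 20, value 115.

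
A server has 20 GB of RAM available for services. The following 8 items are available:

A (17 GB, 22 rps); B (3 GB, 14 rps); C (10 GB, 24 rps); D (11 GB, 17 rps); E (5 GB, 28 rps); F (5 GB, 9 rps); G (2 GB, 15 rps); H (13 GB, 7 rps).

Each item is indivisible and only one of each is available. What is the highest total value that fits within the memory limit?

Check high-value combinations within 20 GB:
- B+C+E+G: memory 3+10+5+2=20, value 14+24+28+15=81
- C+E+G: memory 10+5+2=17, value 24+28+15=67
- B+E+F+G: memory 3+5+5+2=15, value 14+28+9+15=66
- B+C+E: memory 3+10+5=18, value 14+24+28=66
Best: 81 rps.

81 rps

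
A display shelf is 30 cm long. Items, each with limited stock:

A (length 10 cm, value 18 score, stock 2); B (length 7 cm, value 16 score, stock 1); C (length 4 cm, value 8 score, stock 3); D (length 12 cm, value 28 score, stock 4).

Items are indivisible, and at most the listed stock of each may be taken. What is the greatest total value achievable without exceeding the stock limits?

64 score

Top feasible selections:
- 1×C + 2×D: length 28, value 64
- 1×A + 1×B + 1×D: length 29, value 62
- 1×A + 2×C + 1×D: length 30, value 62
- 1×B + 2×C + 1×D: length 27, value 60
Best: 64 score.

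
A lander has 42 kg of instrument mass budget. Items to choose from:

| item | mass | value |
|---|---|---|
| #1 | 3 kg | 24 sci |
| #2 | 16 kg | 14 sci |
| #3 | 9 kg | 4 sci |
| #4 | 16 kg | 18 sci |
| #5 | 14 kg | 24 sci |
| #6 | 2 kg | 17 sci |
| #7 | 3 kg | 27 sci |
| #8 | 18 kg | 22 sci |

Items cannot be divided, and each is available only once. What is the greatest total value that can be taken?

114 sci

This is a 0/1 knapsack; check combinations near the capacity.
- #1+#5+#6+#7+#8: mass 3+14+2+3+18=40, value 24+24+17+27+22=114
- #1+#4+#5+#6+#7: mass 3+16+14+2+3=38, value 24+18+24+17+27=110
- #1+#4+#6+#7+#8: mass 3+16+2+3+18=42, value 24+18+17+27+22=108
Best: 114 sci.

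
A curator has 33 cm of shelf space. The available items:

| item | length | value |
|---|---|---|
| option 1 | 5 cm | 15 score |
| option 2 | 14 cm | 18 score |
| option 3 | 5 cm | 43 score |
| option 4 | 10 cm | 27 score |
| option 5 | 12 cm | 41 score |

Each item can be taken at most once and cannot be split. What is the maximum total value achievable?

126 score

Check high-value combinations within 33 cm:
- option 1+option 3+option 4+option 5: length 5+5+10+12=32, value 15+43+27+41=126
- option 3+option 4+option 5: length 5+10+12=27, value 43+27+41=111
- option 2+option 3+option 5: length 14+5+12=31, value 18+43+41=102
- option 1+option 3+option 5: length 5+5+12=22, value 15+43+41=99
- option 2+option 3+option 4: length 14+5+10=29, value 18+43+27=88
Best: 126 score.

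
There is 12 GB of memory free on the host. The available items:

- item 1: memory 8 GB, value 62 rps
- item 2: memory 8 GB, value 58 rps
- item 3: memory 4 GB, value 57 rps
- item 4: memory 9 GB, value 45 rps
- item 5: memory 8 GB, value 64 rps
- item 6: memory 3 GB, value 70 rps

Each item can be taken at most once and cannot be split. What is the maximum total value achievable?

This is a 0/1 knapsack; check combinations near the capacity.
- item 5+item 6: memory 8+3=11, value 64+70=134
- item 1+item 6: memory 8+3=11, value 62+70=132
- item 2+item 6: memory 8+3=11, value 58+70=128
- item 3+item 6: memory 4+3=7, value 57+70=127
Best: 134 rps.

134 rps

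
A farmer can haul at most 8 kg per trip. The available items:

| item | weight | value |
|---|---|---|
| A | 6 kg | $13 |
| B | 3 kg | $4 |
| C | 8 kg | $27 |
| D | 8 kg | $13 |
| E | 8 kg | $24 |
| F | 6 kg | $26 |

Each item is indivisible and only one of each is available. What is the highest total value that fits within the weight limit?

Check high-value combinations within 8 kg:
- C: weight 8, value 27
- F: weight 6, value 26
- E: weight 8, value 24
- A: weight 6, value 13
- D: weight 8, value 13
Best: $27.

$27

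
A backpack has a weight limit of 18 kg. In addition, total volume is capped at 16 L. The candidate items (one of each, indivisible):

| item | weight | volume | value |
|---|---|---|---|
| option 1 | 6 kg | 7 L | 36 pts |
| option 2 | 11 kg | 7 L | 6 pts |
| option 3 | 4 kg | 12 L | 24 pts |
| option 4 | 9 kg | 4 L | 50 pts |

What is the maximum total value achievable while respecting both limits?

Feasible sets respecting both limits:
- option 1+option 4: weight 15, volume 11, value 86
- option 3+option 4: weight 13, volume 16, value 74
- option 4: weight 9, volume 4, value 50
Best: 86 pts.

86 pts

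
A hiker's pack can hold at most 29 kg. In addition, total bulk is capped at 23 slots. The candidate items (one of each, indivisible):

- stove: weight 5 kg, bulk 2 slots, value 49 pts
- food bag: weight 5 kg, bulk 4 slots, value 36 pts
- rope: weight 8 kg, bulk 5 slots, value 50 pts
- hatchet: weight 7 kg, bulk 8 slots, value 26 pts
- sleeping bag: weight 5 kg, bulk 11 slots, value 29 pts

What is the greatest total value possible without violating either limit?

Feasible sets respecting both limits:
- stove+food bag+rope+sleeping bag: weight 23, bulk 22, value 164
- stove+food bag+rope+hatchet: weight 25, bulk 19, value 161
- stove+food bag+rope: weight 18, bulk 11, value 135
- stove+rope+sleeping bag: weight 18, bulk 18, value 128
Best: 164 pts.

164 pts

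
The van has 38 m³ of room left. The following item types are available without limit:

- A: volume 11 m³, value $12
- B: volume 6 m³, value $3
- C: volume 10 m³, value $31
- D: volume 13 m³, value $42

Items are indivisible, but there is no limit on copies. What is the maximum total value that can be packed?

$115

Best value-per-unit is D at 42/13; filling with it alone gives 2×42 = 84.
Optimal mix: 1×C + 2×D → volume 36, value 115.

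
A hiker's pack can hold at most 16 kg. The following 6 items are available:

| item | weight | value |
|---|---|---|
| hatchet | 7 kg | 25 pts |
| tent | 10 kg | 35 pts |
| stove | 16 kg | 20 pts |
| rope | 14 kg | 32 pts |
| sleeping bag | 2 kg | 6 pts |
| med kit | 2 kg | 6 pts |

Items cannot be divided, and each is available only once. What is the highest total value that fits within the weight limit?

Check high-value combinations within 16 kg:
- tent+sleeping bag+med kit: weight 10+2+2=14, value 35+6+6=47
- tent+sleeping bag: weight 10+2=12, value 35+6=41
- tent+med kit: weight 10+2=12, value 35+6=41
Best: 47 pts.

47 pts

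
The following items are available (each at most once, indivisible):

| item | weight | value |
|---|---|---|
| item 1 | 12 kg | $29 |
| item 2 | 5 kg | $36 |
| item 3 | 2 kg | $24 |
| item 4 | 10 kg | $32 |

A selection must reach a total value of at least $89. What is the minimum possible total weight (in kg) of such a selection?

17

Subsets with value ≥ 89, sorted by total weight:
- item 2+item 3+item 4: weight 17, value 92
- item 1+item 2+item 3: weight 19, value 89
Minimum weight: 17 kg.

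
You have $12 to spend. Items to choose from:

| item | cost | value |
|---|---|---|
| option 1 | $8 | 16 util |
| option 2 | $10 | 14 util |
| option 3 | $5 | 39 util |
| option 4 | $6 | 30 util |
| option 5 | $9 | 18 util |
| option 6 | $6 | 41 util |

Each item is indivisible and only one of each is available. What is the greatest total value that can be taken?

80 util

Check high-value combinations within $12:
- option 3+option 6: cost 5+6=11, value 39+41=80
- option 4+option 6: cost 6+6=12, value 30+41=71
- option 3+option 4: cost 5+6=11, value 39+30=69
Best: 80 util.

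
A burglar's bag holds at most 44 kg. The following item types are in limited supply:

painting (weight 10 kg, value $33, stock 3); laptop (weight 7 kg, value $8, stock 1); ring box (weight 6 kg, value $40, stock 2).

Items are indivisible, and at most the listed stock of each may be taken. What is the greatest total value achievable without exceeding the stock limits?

$179

Best selections within weight 44 and stock limits:
- 3×painting + 2×ring box: weight 42, value 179
- 2×painting + 1×laptop + 2×ring box: weight 39, value 154
- 3×painting + 1×laptop + 1×ring box: weight 43, value 147
- 2×painting + 2×ring box: weight 32, value 146
Best: $179.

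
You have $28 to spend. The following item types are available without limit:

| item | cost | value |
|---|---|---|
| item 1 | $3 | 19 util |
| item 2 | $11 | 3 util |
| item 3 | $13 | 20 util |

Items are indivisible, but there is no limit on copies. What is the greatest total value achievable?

171 util

Best value-per-unit is item 1 at 19/3, and filling with it alone uses cost 9×3=27. No mix of the others beats 9×19 = 171.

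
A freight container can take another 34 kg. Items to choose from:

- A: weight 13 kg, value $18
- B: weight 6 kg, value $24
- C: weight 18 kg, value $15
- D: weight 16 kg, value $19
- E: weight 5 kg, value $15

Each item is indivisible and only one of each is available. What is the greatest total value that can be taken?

$58

This is a 0/1 knapsack; check combinations near the capacity.
- B+D+E: weight 6+16+5=27, value 24+19+15=58
- A+B+E: weight 13+6+5=24, value 18+24+15=57
- B+C+E: weight 6+18+5=29, value 24+15+15=54
- A+D+E: weight 13+16+5=34, value 18+19+15=52
- B+D: weight 6+16=22, value 24+19=43
Best: $58.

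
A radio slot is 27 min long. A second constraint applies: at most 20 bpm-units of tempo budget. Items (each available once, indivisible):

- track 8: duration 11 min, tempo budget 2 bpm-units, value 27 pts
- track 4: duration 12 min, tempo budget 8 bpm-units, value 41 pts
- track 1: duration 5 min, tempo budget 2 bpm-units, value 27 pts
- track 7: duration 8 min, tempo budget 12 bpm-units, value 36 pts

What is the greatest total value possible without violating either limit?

90 pts

Feasible sets respecting both limits:
- track 8+track 1+track 7: duration 24, tempo budget 16, value 90
- track 4+track 7: duration 20, tempo budget 20, value 77
- track 8+track 4: duration 23, tempo budget 10, value 68
- track 4+track 1: duration 17, tempo budget 10, value 68
Best: 90 pts.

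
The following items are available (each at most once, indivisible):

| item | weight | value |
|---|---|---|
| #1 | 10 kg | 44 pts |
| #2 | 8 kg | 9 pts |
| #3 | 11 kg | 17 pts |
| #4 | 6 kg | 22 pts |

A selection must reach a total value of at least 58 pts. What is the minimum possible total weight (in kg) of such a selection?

16

Subsets with value ≥ 58, sorted by total weight:
- #1+#4: weight 16, value 66
- #1+#3: weight 21, value 61
Minimum weight: 16 kg.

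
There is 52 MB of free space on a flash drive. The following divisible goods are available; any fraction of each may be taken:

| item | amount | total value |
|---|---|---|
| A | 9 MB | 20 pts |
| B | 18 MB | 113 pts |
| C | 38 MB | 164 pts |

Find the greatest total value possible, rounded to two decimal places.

Take in order of value per unit:
- B (113/18 per unit): all 18 → value 113, running total 113.00
- C (164/38 per unit): 34 of 38 → value 34×164/38 = 146.7368, running total 259.74
Total 259.74.

259.74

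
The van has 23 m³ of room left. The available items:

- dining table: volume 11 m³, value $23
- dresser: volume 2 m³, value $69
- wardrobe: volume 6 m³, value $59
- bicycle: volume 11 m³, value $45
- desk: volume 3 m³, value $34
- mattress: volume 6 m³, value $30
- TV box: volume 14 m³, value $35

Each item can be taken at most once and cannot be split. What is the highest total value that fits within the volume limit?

This is a 0/1 knapsack; check combinations near the capacity.
- dresser+wardrobe+bicycle+desk: volume 2+6+11+3=22, value 69+59+45+34=207
- dresser+wardrobe+desk+mattress: volume 2+6+3+6=17, value 69+59+34+30=192
- dining table+dresser+wardrobe+desk: volume 11+2+6+3=22, value 23+69+59+34=185
- dresser+bicycle+desk+mattress: volume 2+11+3+6=22, value 69+45+34+30=178
- dresser+wardrobe+bicycle: volume 2+6+11=19, value 69+59+45=173
Best: $207.

$207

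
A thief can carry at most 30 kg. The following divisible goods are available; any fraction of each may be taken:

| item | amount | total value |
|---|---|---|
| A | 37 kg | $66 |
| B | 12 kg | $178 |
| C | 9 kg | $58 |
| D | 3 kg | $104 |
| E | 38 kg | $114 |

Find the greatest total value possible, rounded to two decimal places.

358.00

Take in order of value per unit:
- D (104/3 per unit): all 3 → value 104, running total 104.00
- B (178/12 per unit): all 12 → value 178, running total 282.00
- C (58/9 per unit): all 9 → value 58, running total 340.00
- E (114/38 per unit): 6 of 38 → value 6×114/38 = 18.0000, running total 358.00
Total 358.00.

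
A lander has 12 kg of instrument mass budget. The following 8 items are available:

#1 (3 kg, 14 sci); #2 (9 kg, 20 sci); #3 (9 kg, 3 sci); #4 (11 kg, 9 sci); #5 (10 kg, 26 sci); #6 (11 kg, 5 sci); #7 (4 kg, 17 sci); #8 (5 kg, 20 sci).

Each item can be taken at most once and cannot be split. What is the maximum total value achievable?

51 sci

Check high-value combinations within 12 kg:
- #1+#7+#8: mass 3+4+5=12, value 14+17+20=51
- #7+#8: mass 4+5=9, value 17+20=37
- #1+#8: mass 3+5=8, value 14+20=34
- #1+#2: mass 3+9=12, value 14+20=34
- #1+#7: mass 3+4=7, value 14+17=31
Best: 51 sci.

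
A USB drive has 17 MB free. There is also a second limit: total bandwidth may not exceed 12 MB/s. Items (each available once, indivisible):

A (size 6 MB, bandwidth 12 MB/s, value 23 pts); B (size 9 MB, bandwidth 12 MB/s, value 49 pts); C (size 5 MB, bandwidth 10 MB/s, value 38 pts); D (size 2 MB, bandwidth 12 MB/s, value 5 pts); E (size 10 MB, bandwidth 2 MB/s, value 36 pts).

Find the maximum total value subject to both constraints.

Feasible sets respecting both limits:
- C+E: size 15, bandwidth 12, value 74
- B: size 9, bandwidth 12, value 49
- C: size 5, bandwidth 10, value 38
- E: size 10, bandwidth 2, value 36
Best: 74 pts.

74 pts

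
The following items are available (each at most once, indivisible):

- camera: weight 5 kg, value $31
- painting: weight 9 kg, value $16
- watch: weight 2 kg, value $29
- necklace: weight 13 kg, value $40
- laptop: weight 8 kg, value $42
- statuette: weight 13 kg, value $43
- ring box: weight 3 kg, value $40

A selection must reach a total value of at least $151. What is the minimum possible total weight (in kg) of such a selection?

Subsets with value ≥ 151, sorted by total weight:
- watch+laptop+statuette+ring box: weight 26, value 154
- watch+necklace+laptop+ring box: weight 26, value 151
Minimum weight: 26 kg.

26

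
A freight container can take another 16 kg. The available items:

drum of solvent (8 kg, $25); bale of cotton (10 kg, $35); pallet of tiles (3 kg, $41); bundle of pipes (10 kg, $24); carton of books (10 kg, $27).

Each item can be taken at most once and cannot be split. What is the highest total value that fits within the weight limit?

Check high-value combinations within 16 kg:
- bale of cotton+pallet of tiles: weight 10+3=13, value 35+41=76
- pallet of tiles+carton of books: weight 3+10=13, value 41+27=68
- drum of solvent+pallet of tiles: weight 8+3=11, value 25+41=66
- pallet of tiles+bundle of pipes: weight 3+10=13, value 41+24=65
Best: $76.

$76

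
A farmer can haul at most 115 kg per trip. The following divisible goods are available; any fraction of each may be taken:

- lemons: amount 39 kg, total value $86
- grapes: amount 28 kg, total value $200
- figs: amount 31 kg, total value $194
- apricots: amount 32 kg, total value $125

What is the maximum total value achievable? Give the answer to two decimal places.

571.92

Take in order of value per unit:
- grapes (200/28 per unit): all 28 → value 200, running total 200.00
- figs (194/31 per unit): all 31 → value 194, running total 394.00
- apricots (125/32 per unit): all 32 → value 125, running total 519.00
- lemons (86/39 per unit): 24 of 39 → value 24×86/39 = 52.9231, running total 571.92
Total 571.92.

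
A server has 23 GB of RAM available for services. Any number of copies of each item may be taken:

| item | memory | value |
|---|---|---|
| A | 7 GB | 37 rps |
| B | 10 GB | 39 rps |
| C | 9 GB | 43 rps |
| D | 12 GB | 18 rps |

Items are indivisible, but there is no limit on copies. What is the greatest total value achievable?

117 rps

Best value-per-unit is A at 37/7; filling with it alone gives 3×37 = 111.
Optimal mix: 2×A + 1×C → memory 23, value 117.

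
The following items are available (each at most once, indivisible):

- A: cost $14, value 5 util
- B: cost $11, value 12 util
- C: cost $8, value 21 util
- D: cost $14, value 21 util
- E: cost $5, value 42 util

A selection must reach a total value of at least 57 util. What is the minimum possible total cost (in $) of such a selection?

Subsets with value ≥ 57, sorted by total cost:
- C+E: cost 13, value 63
- D+E: cost 19, value 63
- B+C+E: cost 24, value 75
Minimum cost: 13 $.

13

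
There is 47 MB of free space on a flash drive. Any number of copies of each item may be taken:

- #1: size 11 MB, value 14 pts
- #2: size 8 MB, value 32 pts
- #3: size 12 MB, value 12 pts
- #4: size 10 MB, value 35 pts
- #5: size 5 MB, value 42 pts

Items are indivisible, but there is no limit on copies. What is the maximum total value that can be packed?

Best value-per-unit is #5 at 42/5, and filling with it alone uses size 9×5=45. No mix of the others beats 9×42 = 378.

378 pts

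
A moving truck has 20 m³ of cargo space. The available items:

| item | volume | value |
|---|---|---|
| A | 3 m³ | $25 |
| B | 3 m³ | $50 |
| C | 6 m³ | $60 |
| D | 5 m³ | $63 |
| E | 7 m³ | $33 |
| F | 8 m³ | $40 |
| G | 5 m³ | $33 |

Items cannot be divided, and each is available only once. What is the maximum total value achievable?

$206

Check high-value combinations within 20 m³:
- B+C+D+G: volume 3+6+5+5=19, value 50+60+63+33=206
- A+B+C+D: volume 3+3+6+5=17, value 25+50+60+63=198
- A+C+D+G: volume 3+6+5+5=19, value 25+60+63+33=181
Best: $206.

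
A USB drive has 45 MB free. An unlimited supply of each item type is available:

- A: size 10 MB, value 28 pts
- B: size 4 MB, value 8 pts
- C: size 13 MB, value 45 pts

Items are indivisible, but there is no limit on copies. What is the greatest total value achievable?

143 pts

Best value-per-unit is C at 45/13; filling with it alone gives 3×45 = 135.
Optimal mix: 1×B + 3×C → size 43, value 143.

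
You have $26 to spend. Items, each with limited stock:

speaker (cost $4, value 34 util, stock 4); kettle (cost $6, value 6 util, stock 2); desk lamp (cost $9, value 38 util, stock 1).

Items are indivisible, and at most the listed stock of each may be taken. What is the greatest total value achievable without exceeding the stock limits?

Top feasible selections:
- 4×speaker + 1×desk lamp: cost 25, value 174
- 4×speaker + 1×kettle: cost 22, value 142
Best: 174 util.

174 util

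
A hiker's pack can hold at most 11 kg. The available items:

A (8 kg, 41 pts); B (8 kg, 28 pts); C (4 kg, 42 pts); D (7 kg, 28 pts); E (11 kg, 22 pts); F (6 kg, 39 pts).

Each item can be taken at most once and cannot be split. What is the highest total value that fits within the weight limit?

Check high-value combinations within 11 kg:
- C+F: weight 4+6=10, value 42+39=81
- C+D: weight 4+7=11, value 42+28=70
- C: weight 4, value 42
Best: 81 pts.

81 pts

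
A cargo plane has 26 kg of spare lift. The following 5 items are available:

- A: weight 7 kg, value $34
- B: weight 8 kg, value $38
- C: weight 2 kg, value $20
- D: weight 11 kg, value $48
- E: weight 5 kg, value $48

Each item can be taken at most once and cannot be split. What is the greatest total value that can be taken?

This is a 0/1 knapsack; check combinations near the capacity.
- B+C+D+E: weight 8+2+11+5=26, value 38+20+48+48=154
- A+C+D+E: weight 7+2+11+5=25, value 34+20+48+48=150
- A+B+C+E: weight 7+8+2+5=22, value 34+38+20+48=140
- B+D+E: weight 8+11+5=24, value 38+48+48=134
Best: $154.

$154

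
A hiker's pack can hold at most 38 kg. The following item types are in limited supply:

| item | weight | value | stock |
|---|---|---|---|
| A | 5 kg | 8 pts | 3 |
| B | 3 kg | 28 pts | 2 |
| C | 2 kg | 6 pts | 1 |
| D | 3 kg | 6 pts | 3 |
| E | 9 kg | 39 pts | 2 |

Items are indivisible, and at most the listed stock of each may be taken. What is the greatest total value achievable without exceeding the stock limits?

160 pts

Best selections within weight 38 and stock limits:
- 1×A + 2×B + 1×C + 2×D + 2×E: weight 37, value 160
- 1×A + 2×B + 3×D + 2×E: weight 38, value 160
Best: 160 pts.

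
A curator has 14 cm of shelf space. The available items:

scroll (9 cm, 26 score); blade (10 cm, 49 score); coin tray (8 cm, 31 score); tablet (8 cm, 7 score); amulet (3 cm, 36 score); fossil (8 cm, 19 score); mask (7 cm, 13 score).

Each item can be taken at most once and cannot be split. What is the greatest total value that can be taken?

Check high-value combinations within 14 cm:
- blade+amulet: length 10+3=13, value 49+36=85
- coin tray+amulet: length 8+3=11, value 31+36=67
- scroll+amulet: length 9+3=12, value 26+36=62
- amulet+fossil: length 3+8=11, value 36+19=55
Best: 85 score.

85 score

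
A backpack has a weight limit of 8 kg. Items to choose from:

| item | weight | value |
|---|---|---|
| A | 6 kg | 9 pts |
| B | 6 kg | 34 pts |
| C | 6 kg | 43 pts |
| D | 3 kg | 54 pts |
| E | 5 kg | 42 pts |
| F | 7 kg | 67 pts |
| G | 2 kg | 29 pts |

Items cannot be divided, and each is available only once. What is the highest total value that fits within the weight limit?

96 pts

This is a 0/1 knapsack; check combinations near the capacity.
- D+E: weight 3+5=8, value 54+42=96
- D+G: weight 3+2=5, value 54+29=83
- C+G: weight 6+2=8, value 43+29=72
Best: 96 pts.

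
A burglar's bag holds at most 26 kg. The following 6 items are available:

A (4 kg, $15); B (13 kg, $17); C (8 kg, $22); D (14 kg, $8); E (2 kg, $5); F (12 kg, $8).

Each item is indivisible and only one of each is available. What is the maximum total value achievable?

This is a 0/1 knapsack; check combinations near the capacity.
- A+B+C: weight 4+13+8=25, value 15+17+22=54
- A+C+E+F: weight 4+8+2+12=26, value 15+22+5+8=50
- A+C+F: weight 4+8+12=24, value 15+22+8=45
Best: $54.

$54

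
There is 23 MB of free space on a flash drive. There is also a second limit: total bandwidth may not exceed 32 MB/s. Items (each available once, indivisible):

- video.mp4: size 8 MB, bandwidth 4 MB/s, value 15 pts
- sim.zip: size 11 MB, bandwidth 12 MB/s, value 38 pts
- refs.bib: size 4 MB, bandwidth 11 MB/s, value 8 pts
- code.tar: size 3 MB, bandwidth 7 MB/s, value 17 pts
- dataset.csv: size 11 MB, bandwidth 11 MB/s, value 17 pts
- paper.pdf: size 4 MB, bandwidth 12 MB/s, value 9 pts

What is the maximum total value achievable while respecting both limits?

Feasible sets respecting both limits:
- video.mp4+sim.zip+code.tar: size 22, bandwidth 23, value 70
- sim.zip+code.tar+paper.pdf: size 18, bandwidth 31, value 64
- sim.zip+refs.bib+code.tar: size 18, bandwidth 30, value 63
- video.mp4+sim.zip+paper.pdf: size 23, bandwidth 28, value 62
Best: 70 pts.

70 pts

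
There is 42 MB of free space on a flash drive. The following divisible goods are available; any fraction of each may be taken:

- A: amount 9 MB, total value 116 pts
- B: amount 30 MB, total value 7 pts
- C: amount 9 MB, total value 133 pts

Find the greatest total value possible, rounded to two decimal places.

254.60

Take in order of value per unit:
- C (133/9 per unit): all 9 → value 133, running total 133.00
- A (116/9 per unit): all 9 → value 116, running total 249.00
- B (7/30 per unit): 24 of 30 → value 24×7/30 = 5.6000, running total 254.60
Total 254.60.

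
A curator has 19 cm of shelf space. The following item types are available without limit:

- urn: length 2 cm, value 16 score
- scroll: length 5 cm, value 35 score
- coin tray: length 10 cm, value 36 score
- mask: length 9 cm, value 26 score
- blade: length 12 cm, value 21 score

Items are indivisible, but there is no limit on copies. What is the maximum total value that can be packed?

147 score

Best value-per-unit is urn at 16/2; filling with it alone gives 9×16 = 144.
Optimal mix: 7×urn + 1×scroll → length 19, value 147.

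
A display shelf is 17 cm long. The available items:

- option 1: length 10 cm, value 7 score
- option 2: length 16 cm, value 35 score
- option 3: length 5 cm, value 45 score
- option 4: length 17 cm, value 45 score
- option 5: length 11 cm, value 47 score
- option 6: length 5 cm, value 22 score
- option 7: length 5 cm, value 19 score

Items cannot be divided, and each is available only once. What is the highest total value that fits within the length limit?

92 score

Check high-value combinations within 17 cm:
- option 3+option 5: length 5+11=16, value 45+47=92
- option 3+option 6+option 7: length 5+5+5=15, value 45+22+19=86
- option 5+option 6: length 11+5=16, value 47+22=69
Best: 92 score.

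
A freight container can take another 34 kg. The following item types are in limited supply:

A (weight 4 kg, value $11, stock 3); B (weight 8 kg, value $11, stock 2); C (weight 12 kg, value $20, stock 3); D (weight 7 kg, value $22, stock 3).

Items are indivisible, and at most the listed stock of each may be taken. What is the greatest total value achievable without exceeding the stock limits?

Top feasible selections:
- 3×A + 3×D: weight 33, value 99
- 2×A + 3×D: weight 29, value 88
Best: $99.

$99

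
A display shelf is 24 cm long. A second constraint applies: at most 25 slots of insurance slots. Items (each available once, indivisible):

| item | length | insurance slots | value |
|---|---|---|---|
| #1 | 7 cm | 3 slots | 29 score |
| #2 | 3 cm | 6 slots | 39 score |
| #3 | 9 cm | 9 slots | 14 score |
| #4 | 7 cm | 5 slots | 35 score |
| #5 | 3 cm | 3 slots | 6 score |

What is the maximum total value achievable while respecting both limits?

109 score

Feasible sets respecting both limits:
- #1+#2+#4+#5: length 20, insurance slots 17, value 109
- #1+#2+#4: length 17, insurance slots 14, value 103
- #2+#3+#4+#5: length 22, insurance slots 23, value 94
Best: 109 score.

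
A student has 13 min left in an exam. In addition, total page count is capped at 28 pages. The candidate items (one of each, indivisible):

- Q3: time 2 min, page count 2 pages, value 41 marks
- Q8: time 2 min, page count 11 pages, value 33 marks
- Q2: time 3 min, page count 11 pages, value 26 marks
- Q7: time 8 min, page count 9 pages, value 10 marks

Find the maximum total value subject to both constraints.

Feasible sets respecting both limits:
- Q3+Q8+Q2: time 7, page count 24, value 100
- Q3+Q8+Q7: time 12, page count 22, value 84
- Q3+Q2+Q7: time 13, page count 22, value 77
- Q3+Q8: time 4, page count 13, value 74
Best: 100 marks.

100 marks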